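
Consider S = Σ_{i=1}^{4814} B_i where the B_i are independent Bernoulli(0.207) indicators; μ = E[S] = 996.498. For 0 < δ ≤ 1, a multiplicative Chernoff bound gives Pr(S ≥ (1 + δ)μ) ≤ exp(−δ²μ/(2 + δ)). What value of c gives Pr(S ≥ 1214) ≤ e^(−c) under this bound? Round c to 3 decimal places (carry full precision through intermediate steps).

Write 1214 = (1 + δ)μ, so δ = 1214/996.498 − 1 = 0.2182664…
Then the exponent is δ²μ/(2 + δ) = (1214 − μ)² / (μ·(2 + δ)) = 21.401114.

21.401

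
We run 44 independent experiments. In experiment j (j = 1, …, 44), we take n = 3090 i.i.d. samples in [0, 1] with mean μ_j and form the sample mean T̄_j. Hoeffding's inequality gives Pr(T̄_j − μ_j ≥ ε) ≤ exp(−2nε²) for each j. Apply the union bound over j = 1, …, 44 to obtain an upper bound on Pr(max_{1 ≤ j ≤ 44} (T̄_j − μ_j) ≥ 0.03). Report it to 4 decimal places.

Per-experiment Hoeffding bound: exp(−2·3090·0.03²) = exp(−5.56200) = 0.0038411.
Union bound over 44 events: 44·0.0038411 = 0.16901.

0.1690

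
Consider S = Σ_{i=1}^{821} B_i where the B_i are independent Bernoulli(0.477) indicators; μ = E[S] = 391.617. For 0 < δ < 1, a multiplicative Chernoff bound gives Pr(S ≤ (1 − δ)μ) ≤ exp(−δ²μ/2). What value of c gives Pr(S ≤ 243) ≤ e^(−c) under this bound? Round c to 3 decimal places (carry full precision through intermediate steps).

Write 243 = (1 − δ)μ, so δ = 1 − 243/391.617 = 0.3794958…
Then the exponent is δ²μ/2 = (μ − 243)²/(2μ) = 28.199762.

28.200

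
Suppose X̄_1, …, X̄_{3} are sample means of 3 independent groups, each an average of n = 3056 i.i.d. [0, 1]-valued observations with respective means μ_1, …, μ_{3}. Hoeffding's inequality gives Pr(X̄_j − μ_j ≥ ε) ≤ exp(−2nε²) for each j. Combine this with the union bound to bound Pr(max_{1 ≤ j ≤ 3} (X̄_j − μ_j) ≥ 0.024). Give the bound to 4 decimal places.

Per-experiment Hoeffding bound: exp(−2·3056·0.024²) = exp(−3.52051) = 0.029584.
Union bound over 3 events: 3·0.029584 = 0.08875.

0.0888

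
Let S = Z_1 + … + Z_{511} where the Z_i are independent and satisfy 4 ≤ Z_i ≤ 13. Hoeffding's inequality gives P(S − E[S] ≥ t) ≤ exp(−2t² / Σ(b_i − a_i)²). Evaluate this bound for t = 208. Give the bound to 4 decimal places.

Σ(b_i − a_i)² = 511·(9)² = 41391.
Exponent = 2·208²/41391 = 2.0905.
Bound = exp(−2.0905) = 0.12362.

0.1236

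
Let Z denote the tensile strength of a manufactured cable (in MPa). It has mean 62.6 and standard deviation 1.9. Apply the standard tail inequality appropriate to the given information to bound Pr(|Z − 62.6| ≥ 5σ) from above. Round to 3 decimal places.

0.040

Mean and variance are known, so Chebyshev's inequality applies.
Chebyshev: Pr(|Z − μ| ≥ t) ≤ Var(Z)/t².
Var(Z) = σ² = 1.9² = 3.61.
t = 5·1.9 = 9.5.
Bound = 3.61 / 90.25 = 0.0400.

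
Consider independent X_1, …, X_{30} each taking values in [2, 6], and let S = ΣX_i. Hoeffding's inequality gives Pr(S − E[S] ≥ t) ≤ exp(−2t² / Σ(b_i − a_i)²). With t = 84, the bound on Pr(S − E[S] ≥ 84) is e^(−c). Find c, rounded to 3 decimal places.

29.400

Σ(b_i − a_i)² = 30·(4)² = 480.
c = 2t²/480 = 2·84²/480 = 29.4000.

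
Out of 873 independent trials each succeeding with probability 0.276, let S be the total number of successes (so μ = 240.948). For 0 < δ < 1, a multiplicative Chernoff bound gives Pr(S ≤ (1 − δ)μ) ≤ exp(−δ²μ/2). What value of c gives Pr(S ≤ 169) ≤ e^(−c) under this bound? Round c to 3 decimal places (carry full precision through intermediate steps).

Write 169 = (1 − δ)μ, so δ = 1 − 169/240.948 = 0.2986038…
Then the exponent is δ²μ/2 = (μ − 169)²/(2μ) = 10.741975.

10.742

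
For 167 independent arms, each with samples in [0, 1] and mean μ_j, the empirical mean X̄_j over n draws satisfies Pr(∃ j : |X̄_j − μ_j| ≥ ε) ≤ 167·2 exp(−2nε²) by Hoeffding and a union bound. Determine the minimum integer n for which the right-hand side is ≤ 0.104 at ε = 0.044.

2086

Need 2·167·exp(−2nε²) ≤ 0.104, i.e. exp(−2nε²) ≤ 0.104/334.
So 2nε² ≥ ln(334/0.104) = 8.074505.
Hence n ≥ 8.074505/(2·0.044²) = 2085.358.
The smallest integer n is 2086.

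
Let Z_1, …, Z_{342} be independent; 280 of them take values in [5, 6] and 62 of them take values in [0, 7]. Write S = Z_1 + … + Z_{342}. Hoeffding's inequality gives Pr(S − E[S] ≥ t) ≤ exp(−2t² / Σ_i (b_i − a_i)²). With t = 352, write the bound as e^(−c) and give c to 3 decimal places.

74.686

Σ(b_i − a_i)² = 280·1² + 62·7² = 3318.
c = 2t² / 3318 = 2·352² / 3318 = 74.6860.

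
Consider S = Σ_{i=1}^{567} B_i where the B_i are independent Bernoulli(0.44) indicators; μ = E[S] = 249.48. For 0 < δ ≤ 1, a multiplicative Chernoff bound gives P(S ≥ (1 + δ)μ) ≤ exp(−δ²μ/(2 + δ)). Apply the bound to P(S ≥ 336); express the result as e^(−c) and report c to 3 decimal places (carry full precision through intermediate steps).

Write 336 = (1 + δ)μ, so δ = 336/249.48 − 1 = 0.3468013…
Then the exponent is δ²μ/(2 + δ) = (336 − μ)² / (μ·(2 + δ)) = 12.785595.

12.786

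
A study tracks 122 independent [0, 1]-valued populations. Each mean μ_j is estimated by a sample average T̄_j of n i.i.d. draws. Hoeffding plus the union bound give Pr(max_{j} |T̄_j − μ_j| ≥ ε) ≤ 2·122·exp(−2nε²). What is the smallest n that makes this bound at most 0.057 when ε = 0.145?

199

Need 2·122·exp(−2nε²) ≤ 0.057, i.e. exp(−2nε²) ≤ 0.057/244.
So 2nε² ≥ ln(244/0.057) = 8.361872.
Hence n ≥ 8.361872/(2·0.145²) = 198.855.
The smallest integer n is 199.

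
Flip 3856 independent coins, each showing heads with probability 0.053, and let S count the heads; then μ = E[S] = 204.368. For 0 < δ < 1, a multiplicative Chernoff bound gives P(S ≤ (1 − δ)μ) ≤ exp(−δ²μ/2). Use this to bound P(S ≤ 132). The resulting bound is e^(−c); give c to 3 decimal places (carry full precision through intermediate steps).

12.813

Write 132 = (1 − δ)μ, so δ = 1 − 132/204.368 = 0.3541063…
Then the exponent is δ²μ/2 = (μ − 132)²/(2μ) = 12.812983.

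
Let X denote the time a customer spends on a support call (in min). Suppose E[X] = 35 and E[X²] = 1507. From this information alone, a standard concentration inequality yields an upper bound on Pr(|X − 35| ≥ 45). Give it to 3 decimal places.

The first two moments determine the variance, so Chebyshev's inequality is the sharpest standard bound available.
Var(X) = E[X²] − (E[X])² = 1507 − 1225 = 282.
Chebyshev's inequality: Pr(|X − μ| ≥ t) ≤ Var(X)/t² = 282/2025 = 0.1393.

0.139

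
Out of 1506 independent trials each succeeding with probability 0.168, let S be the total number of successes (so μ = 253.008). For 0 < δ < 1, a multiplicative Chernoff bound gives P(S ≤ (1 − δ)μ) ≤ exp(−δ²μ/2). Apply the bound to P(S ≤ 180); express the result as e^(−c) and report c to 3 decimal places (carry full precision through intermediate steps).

10.534

Write 180 = (1 − δ)μ, so δ = 1 − 180/253.008 = 0.28856…
Then the exponent is δ²μ/2 = (μ − 180)²/(2μ) = 10.533596.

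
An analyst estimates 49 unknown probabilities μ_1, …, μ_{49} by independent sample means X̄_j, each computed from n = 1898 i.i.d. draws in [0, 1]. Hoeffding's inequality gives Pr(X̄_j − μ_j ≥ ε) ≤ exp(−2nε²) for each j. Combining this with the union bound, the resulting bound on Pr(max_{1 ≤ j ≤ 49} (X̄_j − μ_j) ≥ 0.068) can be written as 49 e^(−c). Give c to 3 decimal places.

17.553

Union bound over the 49 events: Pr(max_{1 ≤ j ≤ 49} (X̄_j − μ_j) ≥ 0.068) ≤ 49·exp(−2nε²) = 49 exp(−2·1898·0.068²).
So c = 2·1898·0.068² = 17.5527.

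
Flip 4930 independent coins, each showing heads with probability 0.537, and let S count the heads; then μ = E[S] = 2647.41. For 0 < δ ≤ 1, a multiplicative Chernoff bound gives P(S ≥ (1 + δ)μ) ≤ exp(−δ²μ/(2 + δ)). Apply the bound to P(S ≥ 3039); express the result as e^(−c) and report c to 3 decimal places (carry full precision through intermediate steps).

26.967

Write 3039 = (1 + δ)μ, so δ = 3039/2647.41 − 1 = 0.1479144…
Then the exponent is δ²μ/(2 + δ) = (3039 − μ)² / (μ·(2 + δ)) = 26.966527.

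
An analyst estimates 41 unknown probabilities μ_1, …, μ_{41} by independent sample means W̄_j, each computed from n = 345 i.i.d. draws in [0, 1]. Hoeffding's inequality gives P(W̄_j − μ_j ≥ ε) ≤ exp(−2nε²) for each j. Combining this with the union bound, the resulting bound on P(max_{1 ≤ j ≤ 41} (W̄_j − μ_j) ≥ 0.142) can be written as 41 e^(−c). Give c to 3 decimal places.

13.913

Union bound over the 41 events: P(max_{1 ≤ j ≤ 41} (W̄_j − μ_j) ≥ 0.142) ≤ 41·exp(−2nε²) = 41 exp(−2·345·0.142²).
So c = 2·345·0.142² = 13.9132.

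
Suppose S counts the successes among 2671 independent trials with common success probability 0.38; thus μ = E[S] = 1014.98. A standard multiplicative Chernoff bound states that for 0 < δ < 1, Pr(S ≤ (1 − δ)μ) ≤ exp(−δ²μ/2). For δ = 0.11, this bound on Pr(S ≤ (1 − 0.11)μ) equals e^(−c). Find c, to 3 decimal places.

6.141

c = δ²μ/2 = 0.11²·1014.98/2 = 6.1406.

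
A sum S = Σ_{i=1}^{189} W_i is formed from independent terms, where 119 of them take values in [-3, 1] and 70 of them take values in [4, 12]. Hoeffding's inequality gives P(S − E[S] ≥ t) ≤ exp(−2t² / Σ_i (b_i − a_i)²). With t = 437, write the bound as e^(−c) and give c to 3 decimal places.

Σ(b_i − a_i)² = 119·4² + 70·8² = 6384.
c = 2t² / 6384 = 2·437² / 6384 = 59.8274.

59.827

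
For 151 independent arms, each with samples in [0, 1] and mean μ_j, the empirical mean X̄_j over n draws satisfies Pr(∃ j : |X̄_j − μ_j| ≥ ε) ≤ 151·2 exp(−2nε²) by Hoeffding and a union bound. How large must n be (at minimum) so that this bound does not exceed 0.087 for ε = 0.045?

2013

Need 2·151·exp(−2nε²) ≤ 0.087, i.e. exp(−2nε²) ≤ 0.087/302.
So 2nε² ≥ ln(302/0.087) = 8.152274.
Hence n ≥ 8.152274/(2·0.045²) = 2012.907.
The smallest integer n is 2013.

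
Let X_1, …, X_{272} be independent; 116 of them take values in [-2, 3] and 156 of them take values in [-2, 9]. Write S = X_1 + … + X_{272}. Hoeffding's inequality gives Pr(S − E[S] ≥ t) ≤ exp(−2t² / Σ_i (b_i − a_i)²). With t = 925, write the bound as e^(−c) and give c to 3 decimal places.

Σ(b_i − a_i)² = 116·5² + 156·11² = 21776.
c = 2t² / 21776 = 2·925² / 21776 = 78.5842.

78.584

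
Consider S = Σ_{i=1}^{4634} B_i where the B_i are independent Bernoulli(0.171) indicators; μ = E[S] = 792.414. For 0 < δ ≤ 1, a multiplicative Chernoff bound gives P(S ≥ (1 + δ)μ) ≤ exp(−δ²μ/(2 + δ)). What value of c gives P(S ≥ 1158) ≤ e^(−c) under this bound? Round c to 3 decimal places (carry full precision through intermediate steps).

Write 1158 = (1 + δ)μ, so δ = 1158/792.414 − 1 = 0.4613573…
Then the exponent is δ²μ/(2 + δ) = (1158 − μ)² / (μ·(2 + δ)) = 68.525515.

68.526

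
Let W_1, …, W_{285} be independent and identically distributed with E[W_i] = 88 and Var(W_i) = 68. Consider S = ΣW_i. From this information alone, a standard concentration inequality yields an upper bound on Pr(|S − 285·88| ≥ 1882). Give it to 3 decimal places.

With mean and variance of each term known, Chebyshev's inequality bounds the deviation of the sum (or sample mean).
Var(S) = n·Var(W_i) = 285·68 = 19380.
Chebyshev: Pr(|S − 285·88| ≥ 1882) ≤ Var(S)/1882² = 19380/3541924 = 0.0055.

0.005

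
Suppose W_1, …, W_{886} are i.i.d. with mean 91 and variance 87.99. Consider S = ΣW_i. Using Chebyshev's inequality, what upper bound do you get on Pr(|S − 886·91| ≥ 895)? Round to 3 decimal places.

0.097

Var(S) = n·Var(W_i) = 886·87.99 = 77959.14.
Chebyshev: Pr(|S − 886·91| ≥ 895) ≤ Var(S)/895² = 77959.14/801025 = 0.0973.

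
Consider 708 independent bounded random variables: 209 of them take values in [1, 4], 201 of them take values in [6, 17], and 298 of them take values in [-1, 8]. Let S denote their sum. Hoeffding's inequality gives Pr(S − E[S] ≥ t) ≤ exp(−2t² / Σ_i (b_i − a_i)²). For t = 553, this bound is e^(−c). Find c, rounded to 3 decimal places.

12.150

Σ(b_i − a_i)² = 209·3² + 201·11² + 298·9² = 50340.
c = 2t² / 50340 = 2·553² / 50340 = 12.1497.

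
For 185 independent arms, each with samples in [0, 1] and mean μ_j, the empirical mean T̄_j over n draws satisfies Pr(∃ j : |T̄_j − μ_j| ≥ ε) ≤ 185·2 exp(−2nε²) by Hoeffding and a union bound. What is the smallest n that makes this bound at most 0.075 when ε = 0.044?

Need 2·185·exp(−2nε²) ≤ 0.075, i.e. exp(−2nε²) ≤ 0.075/370.
So 2nε² ≥ ln(370/0.075) = 8.503770.
Hence n ≥ 8.503770/(2·0.044²) = 2196.222.
The smallest integer n is 2197.

2197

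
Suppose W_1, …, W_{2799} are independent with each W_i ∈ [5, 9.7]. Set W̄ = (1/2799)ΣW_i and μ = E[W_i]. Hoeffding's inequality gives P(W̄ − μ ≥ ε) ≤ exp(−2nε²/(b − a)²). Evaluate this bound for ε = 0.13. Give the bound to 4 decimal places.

0.0138

Exponent: 2nε²/(b − a)² = 2·2799·0.13² / 4.7² = 4.28276.
Bound = exp(−4.28276) = 0.01380.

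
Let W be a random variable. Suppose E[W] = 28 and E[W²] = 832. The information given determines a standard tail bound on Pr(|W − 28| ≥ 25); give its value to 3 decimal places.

The first two moments determine the variance, so Chebyshev's inequality is the sharpest standard bound available.
Var(W) = E[W²] − (E[W])² = 832 − 784 = 48.
Chebyshev's inequality: Pr(|W − μ| ≥ t) ≤ Var(W)/t² = 48/625 = 0.0768.

0.077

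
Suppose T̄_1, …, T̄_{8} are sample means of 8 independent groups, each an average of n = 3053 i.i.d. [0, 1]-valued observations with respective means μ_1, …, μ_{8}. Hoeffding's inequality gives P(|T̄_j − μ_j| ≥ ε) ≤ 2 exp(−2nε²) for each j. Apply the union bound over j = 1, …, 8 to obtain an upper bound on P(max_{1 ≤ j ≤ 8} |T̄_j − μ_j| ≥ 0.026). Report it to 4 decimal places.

Per-experiment Hoeffding bound: 2·exp(−2·3053·0.026²) = 2·exp(−4.12766) = 0.032241.
Union bound over 8 events: 8·0.032241 = 0.25793.

0.2579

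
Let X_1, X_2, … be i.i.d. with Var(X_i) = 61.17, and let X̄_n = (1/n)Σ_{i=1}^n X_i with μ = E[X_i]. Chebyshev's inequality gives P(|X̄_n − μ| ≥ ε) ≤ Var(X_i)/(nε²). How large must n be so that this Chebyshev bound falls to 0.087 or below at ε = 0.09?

Require 61.17/(n·0.09²) ≤ 0.087, i.e. n ≥ 61.17/(0.087·0.09²) = 86802.895.
The smallest integer n is 86803.

86803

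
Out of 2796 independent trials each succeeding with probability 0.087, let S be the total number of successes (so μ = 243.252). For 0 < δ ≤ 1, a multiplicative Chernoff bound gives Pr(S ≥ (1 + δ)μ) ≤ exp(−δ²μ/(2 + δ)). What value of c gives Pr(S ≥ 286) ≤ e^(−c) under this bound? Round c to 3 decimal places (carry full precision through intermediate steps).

3.453

Write 286 = (1 + δ)μ, so δ = 286/243.252 − 1 = 0.1757355…
Then the exponent is δ²μ/(2 + δ) = (286 − μ)² / (μ·(2 + δ)) = 3.452781.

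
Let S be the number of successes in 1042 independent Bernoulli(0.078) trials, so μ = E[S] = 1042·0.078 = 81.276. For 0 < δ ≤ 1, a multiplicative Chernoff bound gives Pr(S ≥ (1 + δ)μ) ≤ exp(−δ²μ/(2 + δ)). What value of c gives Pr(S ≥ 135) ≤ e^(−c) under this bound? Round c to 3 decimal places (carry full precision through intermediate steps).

13.345

Write 135 = (1 + δ)μ, so δ = 135/81.276 − 1 = 0.6610069…
Then the exponent is δ²μ/(2 + δ) = (135 − μ)² / (μ·(2 + δ)) = 13.345300.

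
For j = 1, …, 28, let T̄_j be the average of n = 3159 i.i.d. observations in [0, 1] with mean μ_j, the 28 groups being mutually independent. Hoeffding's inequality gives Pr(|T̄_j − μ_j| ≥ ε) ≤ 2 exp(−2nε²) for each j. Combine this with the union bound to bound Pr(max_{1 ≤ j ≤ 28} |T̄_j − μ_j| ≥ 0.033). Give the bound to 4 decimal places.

0.0576

Per-experiment Hoeffding bound: 2·exp(−2·3159·0.033²) = 2·exp(−6.88030) = 0.0020557.
Union bound over 28 events: 28·0.0020557 = 0.05756.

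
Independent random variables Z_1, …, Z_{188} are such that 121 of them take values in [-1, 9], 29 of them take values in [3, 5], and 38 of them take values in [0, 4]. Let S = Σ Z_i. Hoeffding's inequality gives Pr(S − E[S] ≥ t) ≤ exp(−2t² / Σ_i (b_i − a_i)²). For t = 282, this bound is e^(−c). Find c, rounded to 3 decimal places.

Σ(b_i − a_i)² = 121·10² + 29·2² + 38·4² = 12824.
c = 2t² / 12824 = 2·282² / 12824 = 12.4024.

12.402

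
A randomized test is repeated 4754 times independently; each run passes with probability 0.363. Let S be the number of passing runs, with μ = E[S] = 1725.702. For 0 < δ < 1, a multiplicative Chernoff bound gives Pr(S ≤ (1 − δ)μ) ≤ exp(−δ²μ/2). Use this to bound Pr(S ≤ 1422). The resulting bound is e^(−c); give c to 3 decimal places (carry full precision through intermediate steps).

26.724

Write 1422 = (1 − δ)μ, so δ = 1 − 1422/1725.702 = 0.1759875…
Then the exponent is δ²μ/2 = (μ − 1422)²/(2μ) = 26.723880.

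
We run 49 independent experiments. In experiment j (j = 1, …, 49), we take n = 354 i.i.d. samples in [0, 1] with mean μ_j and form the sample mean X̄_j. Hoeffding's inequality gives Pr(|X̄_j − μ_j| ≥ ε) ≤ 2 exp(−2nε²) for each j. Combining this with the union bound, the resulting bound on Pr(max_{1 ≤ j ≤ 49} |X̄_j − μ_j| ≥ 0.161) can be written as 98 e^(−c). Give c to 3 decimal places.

Union bound over the 49 events: Pr(max_{1 ≤ j ≤ 49} |X̄_j − μ_j| ≥ 0.161) ≤ 49·2·exp(−2nε²) = 98 exp(−2·354·0.161²).
So c = 2·354·0.161² = 18.3521.

18.352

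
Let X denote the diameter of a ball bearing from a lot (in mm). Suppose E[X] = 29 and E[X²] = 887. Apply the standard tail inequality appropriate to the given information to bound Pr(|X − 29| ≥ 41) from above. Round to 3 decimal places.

0.027

The first two moments determine the variance, so Chebyshev's inequality is the sharpest standard bound available.
Var(X) = E[X²] − (E[X])² = 887 − 841 = 46.
Chebyshev's inequality: Pr(|X − μ| ≥ t) ≤ Var(X)/t² = 46/1681 = 0.0274.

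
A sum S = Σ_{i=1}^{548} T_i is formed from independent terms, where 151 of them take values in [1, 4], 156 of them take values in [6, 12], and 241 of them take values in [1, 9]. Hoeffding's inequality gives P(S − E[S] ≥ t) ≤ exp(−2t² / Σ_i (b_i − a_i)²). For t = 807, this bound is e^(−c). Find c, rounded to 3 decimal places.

Σ(b_i − a_i)² = 151·3² + 156·6² + 241·8² = 22399.
c = 2t² / 22399 = 2·807² / 22399 = 58.1498.

58.150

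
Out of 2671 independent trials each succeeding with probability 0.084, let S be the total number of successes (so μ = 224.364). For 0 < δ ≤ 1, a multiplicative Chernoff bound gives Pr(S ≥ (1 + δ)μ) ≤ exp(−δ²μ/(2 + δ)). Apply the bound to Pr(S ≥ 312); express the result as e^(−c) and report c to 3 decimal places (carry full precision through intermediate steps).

14.319

Write 312 = (1 + δ)μ, so δ = 312/224.364 − 1 = 0.3905974…
Then the exponent is δ²μ/(2 + δ) = (312 − μ)² / (μ·(2 + δ)) = 14.318762.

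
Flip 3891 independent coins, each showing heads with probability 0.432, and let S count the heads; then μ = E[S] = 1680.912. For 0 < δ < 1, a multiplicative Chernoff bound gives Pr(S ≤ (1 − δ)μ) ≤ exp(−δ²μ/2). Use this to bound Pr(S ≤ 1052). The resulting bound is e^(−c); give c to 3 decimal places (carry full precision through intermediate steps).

117.653

Write 1052 = (1 − δ)μ, so δ = 1 − 1052/1680.912 = 0.3741493…
Then the exponent is δ²μ/2 = (μ − 1052)²/(2μ) = 117.653483.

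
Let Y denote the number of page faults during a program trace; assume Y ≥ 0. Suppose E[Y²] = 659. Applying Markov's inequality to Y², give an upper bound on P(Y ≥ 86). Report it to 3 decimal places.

Since Y ≥ 0, the event {Y ≥ 86} is the same as {Y² ≥ 7396}.
Markov's inequality applied to Y² gives P(Y² ≥ 7396) ≤ E[Y²]/7396 = 659/7396 = 0.0891.

0.089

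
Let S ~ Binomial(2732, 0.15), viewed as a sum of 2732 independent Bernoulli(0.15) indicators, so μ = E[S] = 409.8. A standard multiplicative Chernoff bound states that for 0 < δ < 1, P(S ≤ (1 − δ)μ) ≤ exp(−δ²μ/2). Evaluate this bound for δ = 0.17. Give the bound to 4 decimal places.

Exponent = δ²μ/2 = 0.17²·409.8/2 = 5.9216.
Bound = exp(−5.9216) = 0.00268.

0.0027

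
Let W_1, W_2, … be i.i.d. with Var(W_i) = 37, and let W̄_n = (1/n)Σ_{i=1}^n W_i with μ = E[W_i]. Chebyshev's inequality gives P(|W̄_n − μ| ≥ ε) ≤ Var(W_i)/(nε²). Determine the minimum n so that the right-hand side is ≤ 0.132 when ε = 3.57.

22

Require 37/(n·3.57²) ≤ 0.132, i.e. n ≥ 37/(0.132·3.57²) = 21.993.
The smallest integer n is 22.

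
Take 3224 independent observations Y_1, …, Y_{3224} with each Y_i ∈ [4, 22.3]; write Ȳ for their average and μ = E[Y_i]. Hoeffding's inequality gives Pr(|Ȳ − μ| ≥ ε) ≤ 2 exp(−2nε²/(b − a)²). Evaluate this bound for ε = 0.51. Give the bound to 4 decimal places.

0.0134

Exponent: 2nε²/(b − a)² = 2·3224·0.51² / 18.3² = 5.00799.
Bound = 2·exp(−5.00799) = 0.01337.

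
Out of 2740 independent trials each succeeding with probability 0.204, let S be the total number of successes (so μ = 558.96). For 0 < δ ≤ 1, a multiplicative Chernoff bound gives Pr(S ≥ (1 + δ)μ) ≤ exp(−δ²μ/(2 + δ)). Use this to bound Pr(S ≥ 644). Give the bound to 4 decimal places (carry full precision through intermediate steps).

Write 644 = (1 + δ)μ, so δ = 644/558.96 − 1 = 0.1521397…
Then the exponent is δ²μ/(2 + δ) = (644 − μ)² / (μ·(2 + δ)) = 6.011673.
Bound = exp(−6.011673) = 0.00245.

0.0024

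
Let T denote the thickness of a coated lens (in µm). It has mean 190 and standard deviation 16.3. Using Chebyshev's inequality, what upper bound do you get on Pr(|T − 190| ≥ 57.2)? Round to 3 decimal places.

Chebyshev: Pr(|T − μ| ≥ t) ≤ Var(T)/t².
Var(T) = σ² = 16.3² = 265.69.
Bound = 265.69 / 3271.84 = 0.0812.

0.081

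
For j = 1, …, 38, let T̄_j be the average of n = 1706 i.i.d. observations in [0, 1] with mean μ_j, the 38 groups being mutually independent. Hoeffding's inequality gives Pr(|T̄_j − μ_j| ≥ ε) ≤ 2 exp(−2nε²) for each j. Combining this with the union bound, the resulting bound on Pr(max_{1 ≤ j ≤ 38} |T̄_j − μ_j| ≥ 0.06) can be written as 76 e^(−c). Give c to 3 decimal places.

12.283

Union bound over the 38 events: Pr(max_{1 ≤ j ≤ 38} |T̄_j − μ_j| ≥ 0.06) ≤ 38·2·exp(−2nε²) = 76 exp(−2·1706·0.06²).
So c = 2·1706·0.06² = 12.2832.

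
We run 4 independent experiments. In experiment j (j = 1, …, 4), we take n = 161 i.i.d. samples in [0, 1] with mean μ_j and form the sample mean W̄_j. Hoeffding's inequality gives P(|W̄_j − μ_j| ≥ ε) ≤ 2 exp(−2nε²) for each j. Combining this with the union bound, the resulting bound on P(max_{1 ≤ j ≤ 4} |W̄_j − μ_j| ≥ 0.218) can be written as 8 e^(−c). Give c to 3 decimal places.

15.303

Union bound over the 4 events: P(max_{1 ≤ j ≤ 4} |W̄_j − μ_j| ≥ 0.218) ≤ 4·2·exp(−2nε²) = 8 exp(−2·161·0.218²).
So c = 2·161·0.218² = 15.3027.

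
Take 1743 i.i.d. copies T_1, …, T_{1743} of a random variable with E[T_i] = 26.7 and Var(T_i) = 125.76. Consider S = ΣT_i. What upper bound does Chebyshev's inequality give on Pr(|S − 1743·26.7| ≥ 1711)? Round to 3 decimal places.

Var(S) = n·Var(T_i) = 1743·125.76 = 219199.68.
Chebyshev: Pr(|S − 1743·26.7| ≥ 1711) ≤ Var(S)/1711² = 219199.68/2927521 = 0.0749.

0.075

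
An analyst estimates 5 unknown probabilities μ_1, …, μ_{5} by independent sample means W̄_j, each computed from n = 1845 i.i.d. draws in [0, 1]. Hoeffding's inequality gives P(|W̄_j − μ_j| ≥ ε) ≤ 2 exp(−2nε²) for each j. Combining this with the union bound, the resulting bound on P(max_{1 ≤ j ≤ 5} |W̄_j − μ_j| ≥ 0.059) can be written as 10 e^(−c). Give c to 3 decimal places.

Union bound over the 5 events: P(max_{1 ≤ j ≤ 5} |W̄_j − μ_j| ≥ 0.059) ≤ 5·2·exp(−2nε²) = 10 exp(−2·1845·0.059²).
So c = 2·1845·0.059² = 12.8449.

12.845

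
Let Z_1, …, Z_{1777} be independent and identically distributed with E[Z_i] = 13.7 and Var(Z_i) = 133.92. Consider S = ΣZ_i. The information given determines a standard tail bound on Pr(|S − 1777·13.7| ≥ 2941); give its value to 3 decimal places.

With mean and variance of each term known, Chebyshev's inequality bounds the deviation of the sum (or sample mean).
Var(S) = n·Var(Z_i) = 1777·133.92 = 237975.84.
Chebyshev: Pr(|S − 1777·13.7| ≥ 2941) ≤ Var(S)/2941² = 237975.84/8649481 = 0.0275.

0.028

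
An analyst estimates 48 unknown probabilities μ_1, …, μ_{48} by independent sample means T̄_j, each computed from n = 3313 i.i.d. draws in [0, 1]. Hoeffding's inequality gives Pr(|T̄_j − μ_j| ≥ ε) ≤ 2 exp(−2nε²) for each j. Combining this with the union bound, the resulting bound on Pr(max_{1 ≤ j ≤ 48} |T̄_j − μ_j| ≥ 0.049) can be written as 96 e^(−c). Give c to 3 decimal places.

15.909

Union bound over the 48 events: Pr(max_{1 ≤ j ≤ 48} |T̄_j − μ_j| ≥ 0.049) ≤ 48·2·exp(−2nε²) = 96 exp(−2·3313·0.049²).
So c = 2·3313·0.049² = 15.9090.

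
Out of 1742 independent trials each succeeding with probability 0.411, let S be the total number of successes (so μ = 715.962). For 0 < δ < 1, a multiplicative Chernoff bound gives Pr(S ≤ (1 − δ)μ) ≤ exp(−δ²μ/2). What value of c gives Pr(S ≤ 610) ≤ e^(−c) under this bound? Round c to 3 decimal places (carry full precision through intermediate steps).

7.841

Write 610 = (1 − δ)μ, so δ = 1 − 610/715.962 = 0.1479995…
Then the exponent is δ²μ/2 = (μ − 610)²/(2μ) = 7.841160.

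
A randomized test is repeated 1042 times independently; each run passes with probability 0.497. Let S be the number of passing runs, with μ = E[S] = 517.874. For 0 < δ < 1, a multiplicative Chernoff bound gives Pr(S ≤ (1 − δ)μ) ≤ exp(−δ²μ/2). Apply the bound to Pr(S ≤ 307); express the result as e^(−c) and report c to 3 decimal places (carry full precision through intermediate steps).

42.933

Write 307 = (1 − δ)μ, so δ = 1 − 307/517.874 = 0.4071917…
Then the exponent is δ²μ/2 = (μ − 307)²/(2μ) = 42.933072.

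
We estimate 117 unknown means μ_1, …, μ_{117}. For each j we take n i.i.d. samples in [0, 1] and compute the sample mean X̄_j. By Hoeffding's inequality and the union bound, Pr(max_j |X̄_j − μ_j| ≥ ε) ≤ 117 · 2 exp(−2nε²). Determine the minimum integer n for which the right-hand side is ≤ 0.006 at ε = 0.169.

186

Need 2·117·exp(−2nε²) ≤ 0.006, i.e. exp(−2nε²) ≤ 0.006/234.
So 2nε² ≥ ln(234/0.006) = 10.571317.
Hence n ≥ 10.571317/(2·0.169²) = 185.066.
The smallest integer n is 186.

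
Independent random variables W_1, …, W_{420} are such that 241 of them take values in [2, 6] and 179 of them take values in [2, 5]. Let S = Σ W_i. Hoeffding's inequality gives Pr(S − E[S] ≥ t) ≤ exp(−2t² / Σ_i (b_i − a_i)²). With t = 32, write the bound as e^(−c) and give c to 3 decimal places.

0.375

Σ(b_i − a_i)² = 241·4² + 179·3² = 5467.
c = 2t² / 5467 = 2·32² / 5467 = 0.3746.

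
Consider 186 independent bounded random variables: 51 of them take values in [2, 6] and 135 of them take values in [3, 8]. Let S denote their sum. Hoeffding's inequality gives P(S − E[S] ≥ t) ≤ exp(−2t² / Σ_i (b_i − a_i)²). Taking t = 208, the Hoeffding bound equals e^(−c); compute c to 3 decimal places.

Σ(b_i − a_i)² = 51·4² + 135·5² = 4191.
c = 2t² / 4191 = 2·208² / 4191 = 20.6461.

20.646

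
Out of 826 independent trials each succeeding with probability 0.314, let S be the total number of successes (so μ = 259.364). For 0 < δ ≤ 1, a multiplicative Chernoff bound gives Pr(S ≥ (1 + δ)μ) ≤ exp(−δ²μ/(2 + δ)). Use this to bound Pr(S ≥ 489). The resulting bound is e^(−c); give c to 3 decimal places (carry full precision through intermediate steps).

70.464

Write 489 = (1 + δ)μ, so δ = 489/259.364 − 1 = 0.8853812…
Then the exponent is δ²μ/(2 + δ) = (489 − μ)² / (μ·(2 + δ)) = 70.463962.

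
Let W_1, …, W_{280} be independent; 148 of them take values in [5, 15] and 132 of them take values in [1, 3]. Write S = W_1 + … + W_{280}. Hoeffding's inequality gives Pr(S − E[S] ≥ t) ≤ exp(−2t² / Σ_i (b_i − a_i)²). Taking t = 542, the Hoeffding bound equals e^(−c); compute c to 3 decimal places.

38.330

Σ(b_i − a_i)² = 148·10² + 132·2² = 15328.
c = 2t² / 15328 = 2·542² / 15328 = 38.3304.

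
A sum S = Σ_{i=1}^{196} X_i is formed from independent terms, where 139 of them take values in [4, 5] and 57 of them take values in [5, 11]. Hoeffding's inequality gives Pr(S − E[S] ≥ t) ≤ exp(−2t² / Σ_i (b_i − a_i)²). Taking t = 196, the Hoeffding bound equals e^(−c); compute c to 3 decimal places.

Σ(b_i − a_i)² = 139·1² + 57·6² = 2191.
c = 2t² / 2191 = 2·196² / 2191 = 35.0671.

35.067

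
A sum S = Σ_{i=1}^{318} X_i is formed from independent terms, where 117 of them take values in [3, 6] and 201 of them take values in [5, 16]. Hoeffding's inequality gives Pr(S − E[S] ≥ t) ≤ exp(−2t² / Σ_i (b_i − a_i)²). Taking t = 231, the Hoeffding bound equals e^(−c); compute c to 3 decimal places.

4.206

Σ(b_i − a_i)² = 117·3² + 201·11² = 25374.
c = 2t² / 25374 = 2·231² / 25374 = 4.2060.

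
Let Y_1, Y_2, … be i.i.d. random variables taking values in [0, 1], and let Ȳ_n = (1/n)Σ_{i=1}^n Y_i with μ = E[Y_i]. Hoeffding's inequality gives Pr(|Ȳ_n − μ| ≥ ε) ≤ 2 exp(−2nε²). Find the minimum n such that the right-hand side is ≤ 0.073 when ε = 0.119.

Require 2·exp(−2nε²) ≤ 0.073, i.e. 2nε² ≥ ln(2/0.073) = 3.310443.
So n ≥ 3.310443 / (2·0.119²) = 116.886.
The smallest integer n is 117.

117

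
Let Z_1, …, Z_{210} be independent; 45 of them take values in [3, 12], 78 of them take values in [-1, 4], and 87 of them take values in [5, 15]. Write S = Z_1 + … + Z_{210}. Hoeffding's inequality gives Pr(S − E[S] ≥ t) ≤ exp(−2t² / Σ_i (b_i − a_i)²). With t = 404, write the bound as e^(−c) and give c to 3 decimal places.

Σ(b_i − a_i)² = 45·9² + 78·5² + 87·10² = 14295.
c = 2t² / 14295 = 2·404² / 14295 = 22.8354.

22.835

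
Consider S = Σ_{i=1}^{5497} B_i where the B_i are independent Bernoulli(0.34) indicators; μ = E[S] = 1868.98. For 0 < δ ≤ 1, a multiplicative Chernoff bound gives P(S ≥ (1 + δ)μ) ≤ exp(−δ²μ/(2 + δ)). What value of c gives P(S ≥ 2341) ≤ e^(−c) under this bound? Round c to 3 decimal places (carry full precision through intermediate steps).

52.923

Write 2341 = (1 + δ)μ, so δ = 2341/1868.98 − 1 = 0.2525549…
Then the exponent is δ²μ/(2 + δ) = (2341 − μ)² / (μ·(2 + δ)) = 52.922551.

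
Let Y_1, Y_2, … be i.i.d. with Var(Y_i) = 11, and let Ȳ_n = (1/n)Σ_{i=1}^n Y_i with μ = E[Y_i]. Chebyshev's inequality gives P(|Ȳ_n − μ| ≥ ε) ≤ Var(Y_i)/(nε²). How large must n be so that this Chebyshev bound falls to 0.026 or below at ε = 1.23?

Require 11/(n·1.23²) ≤ 0.026, i.e. n ≥ 11/(0.026·1.23²) = 279.646.
The smallest integer n is 280.

280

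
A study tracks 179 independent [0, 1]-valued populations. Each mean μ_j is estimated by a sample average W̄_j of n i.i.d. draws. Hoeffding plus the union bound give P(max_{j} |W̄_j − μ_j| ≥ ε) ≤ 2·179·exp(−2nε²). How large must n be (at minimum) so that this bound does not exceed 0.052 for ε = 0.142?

220

Need 2·179·exp(−2nε²) ≤ 0.052, i.e. exp(−2nε²) ≤ 0.052/358.
So 2nε² ≥ ln(358/0.052) = 8.837045.
Hence n ≥ 8.837045/(2·0.142²) = 219.129.
The smallest integer n is 220.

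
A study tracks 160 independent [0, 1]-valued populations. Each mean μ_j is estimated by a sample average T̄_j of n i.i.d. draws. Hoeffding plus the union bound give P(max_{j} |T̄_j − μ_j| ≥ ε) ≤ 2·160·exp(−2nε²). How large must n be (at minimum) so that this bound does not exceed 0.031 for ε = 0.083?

671

Need 2·160·exp(−2nε²) ≤ 0.031, i.e. exp(−2nε²) ≤ 0.031/320.
So 2nε² ≥ ln(320/0.031) = 9.242089.
Hence n ≥ 9.242089/(2·0.083²) = 670.786.
The smallest integer n is 671.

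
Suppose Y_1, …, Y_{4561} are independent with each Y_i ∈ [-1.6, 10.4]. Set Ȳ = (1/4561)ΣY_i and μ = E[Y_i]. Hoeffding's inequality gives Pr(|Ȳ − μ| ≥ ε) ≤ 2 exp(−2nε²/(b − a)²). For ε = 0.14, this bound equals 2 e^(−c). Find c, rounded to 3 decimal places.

c = 2nε²/(b − a)² = 2·4561·0.14² / 12² = 1.2416.

1.242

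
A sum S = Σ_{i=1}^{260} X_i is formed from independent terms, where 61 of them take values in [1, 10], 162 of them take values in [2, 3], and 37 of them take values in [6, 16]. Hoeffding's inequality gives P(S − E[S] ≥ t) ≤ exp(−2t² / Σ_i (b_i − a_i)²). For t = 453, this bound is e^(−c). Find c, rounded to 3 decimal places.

Σ(b_i − a_i)² = 61·9² + 162·1² + 37·10² = 8803.
c = 2t² / 8803 = 2·453² / 8803 = 46.6225.

46.623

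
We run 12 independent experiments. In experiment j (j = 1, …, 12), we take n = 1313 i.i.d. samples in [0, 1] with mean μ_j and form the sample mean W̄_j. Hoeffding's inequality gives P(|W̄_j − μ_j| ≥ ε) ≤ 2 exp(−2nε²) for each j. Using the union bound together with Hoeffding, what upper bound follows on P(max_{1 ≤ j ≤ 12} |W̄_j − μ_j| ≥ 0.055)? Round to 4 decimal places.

Per-experiment Hoeffding bound: 2·exp(−2·1313·0.055²) = 2·exp(−7.94365) = 0.00070982.
Union bound over 12 events: 12·0.00070982 = 0.00852.

0.0085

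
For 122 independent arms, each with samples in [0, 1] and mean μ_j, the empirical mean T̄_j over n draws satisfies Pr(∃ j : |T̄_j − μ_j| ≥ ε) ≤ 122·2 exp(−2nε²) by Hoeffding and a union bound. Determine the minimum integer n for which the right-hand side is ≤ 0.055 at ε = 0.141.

212

Need 2·122·exp(−2nε²) ≤ 0.055, i.e. exp(−2nε²) ≤ 0.055/244.
So 2nε² ≥ ln(244/0.055) = 8.397590.
Hence n ≥ 8.397590/(2·0.141²) = 211.196.
The smallest integer n is 212.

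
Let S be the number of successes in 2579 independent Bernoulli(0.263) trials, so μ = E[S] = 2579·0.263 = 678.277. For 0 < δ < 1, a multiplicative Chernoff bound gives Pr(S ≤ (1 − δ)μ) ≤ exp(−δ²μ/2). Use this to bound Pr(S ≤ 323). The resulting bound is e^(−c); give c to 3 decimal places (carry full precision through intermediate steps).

93.046

Write 323 = (1 − δ)μ, so δ = 1 − 323/678.277 = 0.5237934…
Then the exponent is δ²μ/2 = (μ − 323)²/(2μ) = 93.045870.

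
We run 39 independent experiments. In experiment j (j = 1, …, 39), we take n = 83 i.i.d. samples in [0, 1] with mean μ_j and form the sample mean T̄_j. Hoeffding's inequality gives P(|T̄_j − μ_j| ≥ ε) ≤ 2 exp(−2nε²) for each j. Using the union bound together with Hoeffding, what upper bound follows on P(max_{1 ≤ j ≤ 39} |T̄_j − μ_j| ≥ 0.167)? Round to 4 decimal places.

Per-experiment Hoeffding bound: 2·exp(−2·83·0.167²) = 2·exp(−4.62957) = 0.019518.
Union bound over 39 events: 39·0.019518 = 0.76120.

0.7612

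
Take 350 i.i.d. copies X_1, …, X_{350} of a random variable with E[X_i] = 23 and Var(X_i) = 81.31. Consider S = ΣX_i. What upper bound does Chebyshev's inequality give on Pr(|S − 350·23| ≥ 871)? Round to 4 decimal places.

0.0375

Var(S) = n·Var(X_i) = 350·81.31 = 28458.5.
Chebyshev: Pr(|S − 350·23| ≥ 871) ≤ Var(S)/871² = 28458.5/758641 = 0.0375.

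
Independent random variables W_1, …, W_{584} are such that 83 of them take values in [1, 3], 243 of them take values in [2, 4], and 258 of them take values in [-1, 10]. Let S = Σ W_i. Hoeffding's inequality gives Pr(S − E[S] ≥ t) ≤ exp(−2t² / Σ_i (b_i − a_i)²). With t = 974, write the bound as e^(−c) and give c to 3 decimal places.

Σ(b_i − a_i)² = 83·2² + 243·2² + 258·11² = 32522.
c = 2t² / 32522 = 2·974² / 32522 = 58.3406.

58.341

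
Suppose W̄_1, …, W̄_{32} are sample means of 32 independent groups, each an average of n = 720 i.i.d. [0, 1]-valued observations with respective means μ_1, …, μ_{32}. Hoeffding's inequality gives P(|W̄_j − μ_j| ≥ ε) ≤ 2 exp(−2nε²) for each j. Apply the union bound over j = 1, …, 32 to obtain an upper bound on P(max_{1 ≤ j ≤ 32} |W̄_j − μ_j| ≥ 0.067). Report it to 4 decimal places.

Per-experiment Hoeffding bound: 2·exp(−2·720·0.067²) = 2·exp(−6.46416) = 0.0031166.
Union bound over 32 events: 32·0.0031166 = 0.09973.

0.0997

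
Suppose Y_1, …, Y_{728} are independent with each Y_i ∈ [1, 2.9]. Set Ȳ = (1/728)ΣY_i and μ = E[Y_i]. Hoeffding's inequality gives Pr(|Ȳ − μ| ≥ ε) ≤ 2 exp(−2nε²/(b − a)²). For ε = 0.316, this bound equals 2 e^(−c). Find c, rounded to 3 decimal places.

40.274

c = 2nε²/(b − a)² = 2·728·0.316² / 1.9² = 40.2743.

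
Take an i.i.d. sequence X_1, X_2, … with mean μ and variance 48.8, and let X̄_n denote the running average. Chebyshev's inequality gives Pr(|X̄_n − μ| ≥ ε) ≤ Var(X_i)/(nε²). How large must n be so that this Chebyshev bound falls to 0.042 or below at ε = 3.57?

92

Require 48.8/(n·3.57²) ≤ 0.042, i.e. n ≥ 48.8/(0.042·3.57²) = 91.166.
The smallest integer n is 92.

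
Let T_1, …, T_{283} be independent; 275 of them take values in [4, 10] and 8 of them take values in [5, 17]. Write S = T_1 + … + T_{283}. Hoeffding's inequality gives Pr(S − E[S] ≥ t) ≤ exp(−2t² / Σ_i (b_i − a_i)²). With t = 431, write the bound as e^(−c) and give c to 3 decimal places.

Σ(b_i − a_i)² = 275·6² + 8·12² = 11052.
c = 2t² / 11052 = 2·431² / 11052 = 33.6158.

33.616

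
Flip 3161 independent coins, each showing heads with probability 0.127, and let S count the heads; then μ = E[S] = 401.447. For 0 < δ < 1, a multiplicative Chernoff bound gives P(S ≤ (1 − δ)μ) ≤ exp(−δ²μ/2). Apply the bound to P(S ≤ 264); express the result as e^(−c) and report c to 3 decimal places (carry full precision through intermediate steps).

23.529

Write 264 = (1 − δ)μ, so δ = 1 − 264/401.447 = 0.3423789…
Then the exponent is δ²μ/2 = (μ − 264)²/(2μ) = 23.529479.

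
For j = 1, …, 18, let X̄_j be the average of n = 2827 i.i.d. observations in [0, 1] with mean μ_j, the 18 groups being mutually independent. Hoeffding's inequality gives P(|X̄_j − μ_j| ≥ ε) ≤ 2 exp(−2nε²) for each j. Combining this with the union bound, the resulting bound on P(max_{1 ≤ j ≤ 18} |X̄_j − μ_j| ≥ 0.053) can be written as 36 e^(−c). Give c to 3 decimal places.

Union bound over the 18 events: P(max_{1 ≤ j ≤ 18} |X̄_j − μ_j| ≥ 0.053) ≤ 18·2·exp(−2nε²) = 36 exp(−2·2827·0.053²).
So c = 2·2827·0.053² = 15.8821.

15.882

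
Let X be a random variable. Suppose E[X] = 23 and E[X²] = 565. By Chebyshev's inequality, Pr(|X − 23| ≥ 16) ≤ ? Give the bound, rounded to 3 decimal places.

0.141

Var(X) = E[X²] − (E[X])² = 565 − 529 = 36.
Chebyshev's inequality: Pr(|X − μ| ≥ t) ≤ Var(X)/t² = 36/256 = 0.1406.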